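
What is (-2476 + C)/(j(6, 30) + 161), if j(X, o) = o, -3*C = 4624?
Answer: -12052/573 ≈ -21.033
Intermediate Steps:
C = -4624/3 (C = -⅓*4624 = -4624/3 ≈ -1541.3)
(-2476 + C)/(j(6, 30) + 161) = (-2476 - 4624/3)/(30 + 161) = -12052/3/191 = -12052/3*1/191 = -12052/573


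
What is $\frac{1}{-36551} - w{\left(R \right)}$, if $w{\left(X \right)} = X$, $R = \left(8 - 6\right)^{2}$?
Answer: $- \frac{146205}{36551} \approx -4.0$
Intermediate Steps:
$R = 4$ ($R = 2^{2} = 4$)
$\frac{1}{-36551} - w{\left(R \right)} = \frac{1}{-36551} - 4 = - \frac{1}{36551} - 4 = - \frac{146205}{36551}$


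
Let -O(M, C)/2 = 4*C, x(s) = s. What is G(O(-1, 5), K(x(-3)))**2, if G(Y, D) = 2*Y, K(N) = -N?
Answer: 6400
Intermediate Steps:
O(M, C) = -8*C
G(O(-1, 5), K(x(-3)))**2 = (2*(-8*5))**2 = (2*(-40))**2 = (-80)**2 = 6400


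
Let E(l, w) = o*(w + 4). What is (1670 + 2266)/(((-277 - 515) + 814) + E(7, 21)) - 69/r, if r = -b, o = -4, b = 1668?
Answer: -364437/7228 ≈ -50.420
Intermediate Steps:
r = -1668 (r = -1*1668 = -1668)
E(l, w) = -16 - 4*w (E(l, w) = -4*(w + 4) = -4*(4 + w) = -16 - 4*w)
(1670 + 2266)/(((-277 - 515) + 814) + E(7, 21)) - 69/r = (1670 + 2266)/(((-277 - 515) + 814) + (-16 - 4*21)) - 69/(-1668) = 3936/((-792 + 814) + (-16 - 84)) - 69*(-1)/1668 = 3936/(22 - 100) - 1*(-23/556) = 3936/(-78) + 23/556 = 3936*(-1/78) + 23/556 = -656/13 + 23/556 = -364437/7228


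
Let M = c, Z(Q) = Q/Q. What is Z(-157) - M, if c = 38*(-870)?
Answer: 33061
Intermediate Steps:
Z(Q) = 1
c = -33060
M = -33060
Z(-157) - M = 1 - 1*(-33060) = 1 + 33060 = 33061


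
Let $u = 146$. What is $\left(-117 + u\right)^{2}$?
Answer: $841$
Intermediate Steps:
$\left(-117 + u\right)^{2} = \left(-117 + 146\right)^{2} = 29^{2} = 841$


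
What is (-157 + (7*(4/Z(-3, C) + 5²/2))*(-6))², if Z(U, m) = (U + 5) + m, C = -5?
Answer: 391876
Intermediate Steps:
Z(U, m) = 5 + U + m (Z(U, m) = (5 + U) + m = 5 + U + m)
(-157 + (7*(4/Z(-3, C) + 5²/2))*(-6))² = (-157 + (7*(4/(5 - 3 - 5) + 5²/2))*(-6))² = (-157 + (7*(4/(-3) + 25*(½)))*(-6))² = (-157 + (7*(4*(-⅓) + 25/2))*(-6))² = (-157 + (7*(-4/3 + 25/2))*(-6))² = (-157 + (7*(67/6))*(-6))² = (-157 + (469/6)*(-6))² = (-157 - 469)² = (-626)² = 391876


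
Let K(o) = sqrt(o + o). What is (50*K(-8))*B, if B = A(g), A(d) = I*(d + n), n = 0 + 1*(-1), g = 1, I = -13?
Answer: 0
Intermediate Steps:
n = -1 (n = 0 - 1 = -1)
A(d) = 13 - 13*d (A(d) = -13*(d - 1) = -13*(-1 + d) = 13 - 13*d)
B = 0 (B = 13 - 13*1 = 13 - 13 = 0)
K(o) = sqrt(2)*sqrt(o) (K(o) = sqrt(2*o) = sqrt(2)*sqrt(o))
(50*K(-8))*B = (50*(sqrt(2)*sqrt(-8)))*0 = (50*(sqrt(2)*(2*I*sqrt(2))))*0 = (50*(4*I))*0 = (200*I)*0 = 0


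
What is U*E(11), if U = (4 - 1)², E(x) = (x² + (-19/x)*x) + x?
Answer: 1017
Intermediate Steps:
E(x) = -19 + x + x² (E(x) = (x² - 19) + x = (-19 + x²) + x = -19 + x + x²)
U = 9 (U = 3² = 9)
U*E(11) = 9*(-19 + 11 + 11²) = 9*(-19 + 11 + 121) = 9*113 = 1017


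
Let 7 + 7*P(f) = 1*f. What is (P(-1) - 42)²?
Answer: 91204/49 ≈ 1861.3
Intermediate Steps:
P(f) = -1 + f/7 (P(f) = -1 + (1*f)/7 = -1 + f/7)
(P(-1) - 42)² = ((-1 + (⅐)*(-1)) - 42)² = ((-1 - ⅐) - 42)² = (-8/7 - 42)² = (-302/7)² = 91204/49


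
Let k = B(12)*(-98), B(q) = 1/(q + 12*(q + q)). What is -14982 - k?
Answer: -2247251/150 ≈ -14982.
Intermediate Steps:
B(q) = 1/(25*q) (B(q) = 1/(q + 12*(2*q)) = 1/(q + 24*q) = 1/(25*q))
k = -49/150 (k = ((1/25)/12)*(-98) = ((1/25)*(1/12))*(-98) = (1/300)*(-98) = -49/150 ≈ -0.32667)
-14982 - k = -14982 - 1*(-49/150) = -14982 + 49/150 = -2247251/150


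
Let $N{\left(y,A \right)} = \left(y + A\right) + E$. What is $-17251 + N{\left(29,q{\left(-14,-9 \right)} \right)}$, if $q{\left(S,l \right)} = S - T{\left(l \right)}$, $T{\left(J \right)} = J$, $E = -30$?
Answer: $-17257$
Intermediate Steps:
$q{\left(S,l \right)} = S - l$
$N{\left(y,A \right)} = -30 + A + y$ ($N{\left(y,A \right)} = \left(y + A\right) - 30 = \left(A + y\right) - 30 = -30 + A + y$)
$-17251 + N{\left(29,q{\left(-14,-9 \right)} \right)} = -17251 - 6 = -17257$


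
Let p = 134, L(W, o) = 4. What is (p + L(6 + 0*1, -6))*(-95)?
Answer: -13110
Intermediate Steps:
(p + L(6 + 0*1, -6))*(-95) = (134 + 4)*(-95) = 138*(-95) = -13110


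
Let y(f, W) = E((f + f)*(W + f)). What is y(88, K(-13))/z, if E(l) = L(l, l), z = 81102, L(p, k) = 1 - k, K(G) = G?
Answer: -13199/81102 ≈ -0.16275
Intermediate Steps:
E(l) = 1 - l
y(f, W) = 1 - 2*f*(W + f) (y(f, W) = 1 - (f + f)*(W + f) = 1 - 2*f*(W + f))
y(88, K(-13))/z = (1 - 2*88*(-13 + 88))/81102 = (1 - 2*88*75)*(1/81102) = (1 - 13200)*(1/81102) = -13199*1/81102 = -13199/81102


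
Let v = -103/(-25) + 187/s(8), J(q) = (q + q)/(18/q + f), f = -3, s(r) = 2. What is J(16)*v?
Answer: -208256/125 ≈ -1666.0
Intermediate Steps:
J(q) = 2*q/(-3 + 18/q) (J(q) = (q + q)/(18/q - 3) = (2*q)/(-3 + 18/q) = 2*q/(-3 + 18/q))
v = 4881/50 (v = -103/(-25) + 187/2 = -103*(-1/25) + 187*(½) = 103/25 + 187/2 = 4881/50 ≈ 97.620)
J(16)*v = -2*16²/(-18 + 3*16)*(4881/50) = -2*256/(-18 + 48)*(4881/50) = -2*256/30*(4881/50) = -2*256*1/30*(4881/50) = -256/15*4881/50 = -208256/125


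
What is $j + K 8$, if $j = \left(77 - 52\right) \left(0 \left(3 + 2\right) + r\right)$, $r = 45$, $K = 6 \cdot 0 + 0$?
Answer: $1125$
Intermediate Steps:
$K = 0$ ($K = 0 + 0 = 0$)
$j = 1125$ ($j = \left(77 - 52\right) \left(0 \left(3 + 2\right) + 45\right) = 25 \left(0 \cdot 5 + 45\right) = 25 \left(0 + 45\right) = 25 \cdot 45 = 1125$)
$j + K 8 = 1125 + 0 \cdot 8 = 1125 + 0 = 1125$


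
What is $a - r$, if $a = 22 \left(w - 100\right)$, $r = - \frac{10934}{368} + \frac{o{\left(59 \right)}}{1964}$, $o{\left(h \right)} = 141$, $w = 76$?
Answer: $- \frac{45023821}{90344} \approx -498.36$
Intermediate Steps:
$r = - \frac{2677811}{90344}$ ($r = - \frac{10934}{368} + \frac{141}{1964} = \left(-10934\right) \frac{1}{368} + 141 \cdot \frac{1}{1964} = - \frac{5467}{184} + \frac{141}{1964} = - \frac{2677811}{90344} \approx -29.64$)
$a = -528$ ($a = 22 \left(76 - 100\right) = 22 \left(-24\right) = -528$)
$a - r = -528 - - \frac{2677811}{90344} = -528 + \frac{2677811}{90344} = - \frac{45023821}{90344}$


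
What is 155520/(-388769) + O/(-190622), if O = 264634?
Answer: -66263514493/37053962159 ≈ -1.7883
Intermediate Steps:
155520/(-388769) + O/(-190622) = 155520/(-388769) + 264634/(-190622) = 155520*(-1/388769) + 264634*(-1/190622) = -155520/388769 - 132317/95311 = -66263514493/37053962159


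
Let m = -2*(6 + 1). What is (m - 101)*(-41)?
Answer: 4715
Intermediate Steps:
m = -14 (m = -2*7 = -14)
(m - 101)*(-41) = (-14 - 101)*(-41) = -115*(-41) = 4715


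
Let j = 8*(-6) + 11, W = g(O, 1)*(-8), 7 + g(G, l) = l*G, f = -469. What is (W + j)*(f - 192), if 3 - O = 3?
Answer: -12559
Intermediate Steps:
O = 0 (O = 3 - 1*3 = 3 - 3 = 0)
g(G, l) = -7 + G*l (g(G, l) = -7 + l*G = -7 + G*l)
W = 56 (W = (-7 + 0*1)*(-8) = (-7 + 0)*(-8) = -7*(-8) = 56)
j = -37 (j = -48 + 11 = -37)
(W + j)*(f - 192) = (56 - 37)*(-469 - 192) = 19*(-661) = -12559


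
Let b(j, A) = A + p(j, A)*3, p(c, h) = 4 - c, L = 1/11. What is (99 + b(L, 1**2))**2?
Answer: 1510441/121 ≈ 12483.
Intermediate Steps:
L = 1/11 ≈ 0.090909
b(j, A) = 12 + A - 3*j (b(j, A) = A + (4 - j)*3 = A + (12 - 3*j) = 12 + A - 3*j)
(99 + b(L, 1**2))**2 = (99 + (12 + 1**2 - 3*1/11))**2 = (99 + (12 + 1 - 3/11))**2 = (99 + 140/11)**2 = (1229/11)**2 = 1510441/121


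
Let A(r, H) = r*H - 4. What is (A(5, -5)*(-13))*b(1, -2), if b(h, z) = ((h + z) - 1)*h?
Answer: -754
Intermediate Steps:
A(r, H) = -4 + H*r (A(r, H) = H*r - 4 = -4 + H*r)
b(h, z) = h*(-1 + h + z) (b(h, z) = (-1 + h + z)*h = h*(-1 + h + z))
(A(5, -5)*(-13))*b(1, -2) = ((-4 - 5*5)*(-13))*(1*(-1 + 1 - 2)) = ((-4 - 25)*(-13))*(1*(-2)) = -29*(-13)*(-2) = 377*(-2) = -754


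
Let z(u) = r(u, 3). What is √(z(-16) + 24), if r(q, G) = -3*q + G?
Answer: 5*√3 ≈ 8.6602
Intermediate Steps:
r(q, G) = G - 3*q
z(u) = 3 - 3*u
√(z(-16) + 24) = √((3 - 3*(-16)) + 24) = √((3 + 48) + 24) = √(51 + 24) = √75 = 5*√3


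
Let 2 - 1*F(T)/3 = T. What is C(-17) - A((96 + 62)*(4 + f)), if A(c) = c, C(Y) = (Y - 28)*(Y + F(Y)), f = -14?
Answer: -220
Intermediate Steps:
F(T) = 6 - 3*T
C(Y) = (-28 + Y)*(6 - 2*Y) (C(Y) = (Y - 28)*(Y + (6 - 3*Y)) = (-28 + Y)*(6 - 2*Y))
C(-17) - A((96 + 62)*(4 + f)) = (-168 - 2*(-17)**2 + 62*(-17)) - (96 + 62)*(4 - 14) = (-168 - 2*289 - 1054) - 158*(-10) = (-168 - 578 - 1054) - 1*(-1580) = -1800 + 1580 = -220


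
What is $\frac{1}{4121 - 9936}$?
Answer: $- \frac{1}{5815} \approx -0.00017197$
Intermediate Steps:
$\frac{1}{4121 - 9936} = \frac{1}{-5815} = - \frac{1}{5815}$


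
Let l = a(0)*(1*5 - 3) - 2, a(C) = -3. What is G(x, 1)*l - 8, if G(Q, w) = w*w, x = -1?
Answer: -16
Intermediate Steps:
G(Q, w) = w**2
l = -8 (l = -3*(1*5 - 3) - 2 = -3*(5 - 3) - 2 = -3*2 - 2 = -6 - 2 = -8)
G(x, 1)*l - 8 = 1**2*(-8) - 8 = 1*(-8) - 8 = -8 - 8 = -16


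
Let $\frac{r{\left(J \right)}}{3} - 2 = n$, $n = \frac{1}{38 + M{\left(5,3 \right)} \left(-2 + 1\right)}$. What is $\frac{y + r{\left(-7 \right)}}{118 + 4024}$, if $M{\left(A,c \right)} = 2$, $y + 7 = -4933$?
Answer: $- \frac{59207}{49704} \approx -1.1912$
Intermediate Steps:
$y = -4940$ ($y = -7 - 4933 = -4940$)
$n = \frac{1}{36}$ ($n = \frac{1}{38 + 2 \left(-2 + 1\right)} = \frac{1}{38 + 2 \left(-1\right)} = \frac{1}{38 - 2} = \frac{1}{36} \approx 0.027778$)
$r{\left(J \right)} = \frac{73}{12}$ ($r{\left(J \right)} = 6 + 3 \cdot \frac{1}{36} = 6 + \frac{1}{12} = \frac{73}{12}$)
$\frac{y + r{\left(-7 \right)}}{118 + 4024} = \frac{-4940 + \frac{73}{12}}{118 + 4024} = - \frac{59207}{12 \cdot 4142} = \left(- \frac{59207}{12}\right) \frac{1}{4142} = - \frac{59207}{49704}$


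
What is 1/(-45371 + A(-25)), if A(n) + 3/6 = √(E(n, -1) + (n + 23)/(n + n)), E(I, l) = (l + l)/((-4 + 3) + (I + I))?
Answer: -231394650/10498722362071 - 20*√5151/10498722362071 ≈ -2.2040e-5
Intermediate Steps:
E(I, l) = 2*l/(-1 + 2*I) (E(I, l) = (2*l)/(-1 + 2*I) = 2*l/(-1 + 2*I))
A(n) = -½ + √(-2/(-1 + 2*n) + (23 + n)/(2*n)) (A(n) = -½ + √(2*(-1)/(-1 + 2*n) + (n + 23)/(n + n)) = -½ + √(-2/(-1 + 2*n) + (23 + n)/((2*n))) = -½ + √(-2/(-1 + 2*n) + (23 + n)*(1/(2*n))) = -½ + √(-2/(-1 + 2*n) + (23 + n)/(2*n)))
1/(-45371 + A(-25)) = 1/(-45371 + (-½ + √2*√((41 - 23/(-25) + 2*(-25))/(-1 + 2*(-25)))/2)) = 1/(-45371 + (-½ + √2*√((41 - 23*(-1/25) - 50)/(-1 - 50))/2)) = 1/(-45371 + (-½ + √2*√((41 + 23/25 - 50)/(-51))/2)) = 1/(-45371 + (-½ + √2*√(-1/51*(-202/25))/2)) = 1/(-45371 + (-½ + √2*√(202/1275)/2)) = 1/(-45371 + (-½ + √2*(√10302/255)/2)) = 1/(-45371 + (-½ + √5151/255)) = 1/(-90743/2 + √5151/255)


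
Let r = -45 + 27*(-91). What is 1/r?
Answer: -1/2502 ≈ -0.00039968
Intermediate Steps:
r = -2502 (r = -45 - 2457 = -2502)
1/r = 1/(-2502) = -1/2502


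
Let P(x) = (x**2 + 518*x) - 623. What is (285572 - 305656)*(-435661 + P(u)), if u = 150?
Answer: 6749911056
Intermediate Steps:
P(x) = -623 + x**2 + 518*x
(285572 - 305656)*(-435661 + P(u)) = (285572 - 305656)*(-435661 + (-623 + 150**2 + 518*150)) = -20084*(-435661 + (-623 + 22500 + 77700)) = -20084*(-435661 + 99577) = -20084*(-336084) = 6749911056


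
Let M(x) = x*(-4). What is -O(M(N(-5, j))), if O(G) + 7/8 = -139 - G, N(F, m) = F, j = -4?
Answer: 1279/8 ≈ 159.88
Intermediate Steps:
M(x) = -4*x
O(G) = -1119/8 - G (O(G) = -7/8 + (-139 - G) = -1119/8 - G)
-O(M(N(-5, j))) = -(-1119/8 - (-4)*(-5)) = -(-1119/8 - 1*20) = -(-1119/8 - 20) = -1*(-1279/8) = 1279/8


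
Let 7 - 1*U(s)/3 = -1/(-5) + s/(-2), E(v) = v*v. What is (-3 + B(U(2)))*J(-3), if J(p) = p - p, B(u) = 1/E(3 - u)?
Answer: 0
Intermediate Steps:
E(v) = v²
U(s) = 102/5 + 3*s/2 (U(s) = 21 - 3*(-1/(-5) + s/(-2)) = 21 - 3*(-1*(-⅕) + s*(-½)) = 21 - 3*(⅕ - s/2) = 21 + (-⅗ + 3*s/2) = 102/5 + 3*s/2)
B(u) = (3 - u)⁻² (B(u) = 1/((3 - u)²) = (3 - u)⁻²)
J(p) = 0
(-3 + B(U(2)))*J(-3) = (-3 + (-3 + (102/5 + (3/2)*2))⁻²)*0 = (-3 + (-3 + (102/5 + 3))⁻²)*0 = (-3 + (-3 + 117/5)⁻²)*0 = (-3 + (102/5)⁻²)*0 = (-3 + 25/10404)*0 = -31187/10404*0 = 0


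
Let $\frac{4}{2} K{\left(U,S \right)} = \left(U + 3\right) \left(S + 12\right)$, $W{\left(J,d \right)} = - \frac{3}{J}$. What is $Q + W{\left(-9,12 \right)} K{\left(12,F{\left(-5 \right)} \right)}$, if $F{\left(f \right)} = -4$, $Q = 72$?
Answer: $92$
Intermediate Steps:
$K{\left(U,S \right)} = \frac{\left(3 + U\right) \left(12 + S\right)}{2}$ ($K{\left(U,S \right)} = \frac{\left(U + 3\right) \left(S + 12\right)}{2} = \frac{\left(3 + U\right) \left(12 + S\right)}{2}$)
$Q + W{\left(-9,12 \right)} K{\left(12,F{\left(-5 \right)} \right)} = 72 + - \frac{3}{-9} \left(18 + 6 \cdot 12 + \frac{3}{2} \left(-4\right) + \frac{1}{2} \left(-4\right) 12\right) = 72 + \left(-3\right) \left(- \frac{1}{9}\right) \left(18 + 72 - 6 - 24\right) = 72 + \frac{1}{3} \cdot 60 = 72 + 20 = 92$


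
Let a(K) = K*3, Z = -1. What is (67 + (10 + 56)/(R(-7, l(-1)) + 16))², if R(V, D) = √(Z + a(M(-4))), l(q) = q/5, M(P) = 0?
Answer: 333971269/66049 - 2412300*I/66049 ≈ 5056.4 - 36.523*I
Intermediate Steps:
l(q) = q/5 (l(q) = q*(⅕) = q/5)
a(K) = 3*K
R(V, D) = I (R(V, D) = √(-1 + 3*0) = √(-1 + 0) = √(-1) = I)
(67 + (10 + 56)/(R(-7, l(-1)) + 16))² = (67 + (10 + 56)/(I + 16))² = (67 + 66/(16 + I))² = (67 + 66*((16 - I)/257))² = (67 + 66*(16 - I)/257)²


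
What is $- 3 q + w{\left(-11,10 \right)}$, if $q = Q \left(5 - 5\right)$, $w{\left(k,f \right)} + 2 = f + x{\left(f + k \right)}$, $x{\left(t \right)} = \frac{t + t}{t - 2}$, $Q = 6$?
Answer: $\frac{26}{3} \approx 8.6667$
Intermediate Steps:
$x{\left(t \right)} = \frac{2 t}{-2 + t}$
$w{\left(k,f \right)} = -2 + f + \frac{2 \left(f + k\right)}{-2 + f + k}$ ($w{\left(k,f \right)} = -2 + \left(f + \frac{2 \left(f + k\right)}{-2 + \left(f + k\right)}\right) = -2 + \left(f + \frac{2 \left(f + k\right)}{-2 + f + k}\right) = -2 + f + \frac{2 \left(f + k\right)}{-2 + f + k}$)
$q = 0$ ($q = 6 \left(5 - 5\right) = 6 \cdot 0 = 0$)
$- 3 q + w{\left(-11,10 \right)} = \left(-3\right) 0 + \frac{4 + 10^{2} - 20 + 10 \left(-11\right)}{-2 + 10 - 11} = 0 + \frac{4 + 100 - 20 - 110}{-3} = 0 - - \frac{26}{3} = 0 + \frac{26}{3} = \frac{26}{3}$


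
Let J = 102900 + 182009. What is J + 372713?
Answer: 657622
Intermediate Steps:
J = 284909
J + 372713 = 284909 + 372713 = 657622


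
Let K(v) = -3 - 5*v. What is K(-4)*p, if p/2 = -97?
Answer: -3298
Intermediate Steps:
p = -194 (p = 2*(-97) = -194)
K(-4)*p = (-3 - 5*(-4))*(-194) = (-3 + 20)*(-194) = 17*(-194) = -3298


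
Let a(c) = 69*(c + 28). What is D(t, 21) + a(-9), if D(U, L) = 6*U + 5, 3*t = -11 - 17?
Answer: 1260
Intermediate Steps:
t = -28/3 (t = (-11 - 17)/3 = (1/3)*(-28) = -28/3 ≈ -9.3333)
D(U, L) = 5 + 6*U
a(c) = 1932 + 69*c (a(c) = 69*(28 + c) = 1932 + 69*c)
D(t, 21) + a(-9) = (5 + 6*(-28/3)) + (1932 + 69*(-9)) = (5 - 56) + (1932 - 621) = -51 + 1311 = 1260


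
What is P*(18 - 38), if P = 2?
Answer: -40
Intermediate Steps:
P*(18 - 38) = 2*(18 - 38) = 2*(-20) = -40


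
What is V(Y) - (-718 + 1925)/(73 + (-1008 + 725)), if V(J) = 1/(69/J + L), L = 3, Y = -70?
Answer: 20543/3290 ≈ 6.2441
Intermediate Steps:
V(J) = 1/(3 + 69/J) (V(J) = 1/(69/J + 3) = 1/(3 + 69/J))
V(Y) - (-718 + 1925)/(73 + (-1008 + 725)) = (⅓)*(-70)/(23 - 70) - (-718 + 1925)/(73 + (-1008 + 725)) = (⅓)*(-70)/(-47) - 1207/(73 - 283) = (⅓)*(-70)*(-1/47) - 1207/(-210) = 70/141 - 1207*(-1)/210 = 70/141 - 1*(-1207/210) = 70/141 + 1207/210 = 20543/3290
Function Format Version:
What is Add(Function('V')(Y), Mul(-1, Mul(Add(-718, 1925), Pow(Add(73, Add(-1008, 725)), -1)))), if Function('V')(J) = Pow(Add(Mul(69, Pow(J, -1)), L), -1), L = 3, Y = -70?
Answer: Rational(20543, 3290) ≈ 6.2441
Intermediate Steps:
Function('V')(J) = Pow(Add(3, Mul(69, Pow(J, -1))), -1) (Function('V')(J) = Pow(Add(Mul(69, Pow(J, -1)), 3), -1) = Pow(Add(3, Mul(69, Pow(J, -1))), -1))
Add(Function('V')(Y), Mul(-1, Mul(Add(-718, 1925), Pow(Add(73, Add(-1008, 725)), -1)))) = Add(Mul(Rational(1, 3), -70, Pow(Add(23, -70), -1)), Mul(-1, Mul(Add(-718, 1925), Pow(Add(73, Add(-1008, 725)), -1)))) = Add(Mul(Rational(1, 3), -70, Pow(-47, -1)), Mul(-1, Mul(1207, Pow(Add(73, -283), -1)))) = Add(Mul(Rational(1, 3), -70, Rational(-1, 47)), Mul(-1, Mul(1207, Pow(-210, -1)))) = Add(Rational(70, 141), Mul(-1, Mul(1207, Rational(-1, 210)))) = Add(Rational(70, 141), Mul(-1, Rational(-1207, 210))) = Add(Rational(70, 141), Rational(1207, 210)) = Rational(20543, 3290)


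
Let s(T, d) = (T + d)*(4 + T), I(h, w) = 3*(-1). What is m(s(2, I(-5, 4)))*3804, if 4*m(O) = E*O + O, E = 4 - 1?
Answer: -22824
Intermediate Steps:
I(h, w) = -3
E = 3
s(T, d) = (4 + T)*(T + d)
m(O) = O (m(O) = (3*O + O)/4 = (4*O)/4 = O)
m(s(2, I(-5, 4)))*3804 = (2**2 + 4*2 + 4*(-3) + 2*(-3))*3804 = (4 + 8 - 12 - 6)*3804 = -6*3804 = -22824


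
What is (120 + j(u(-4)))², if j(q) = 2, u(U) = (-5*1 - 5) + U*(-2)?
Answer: 14884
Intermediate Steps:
u(U) = -10 - 2*U (u(U) = (-5 - 5) - 2*U = -10 - 2*U)
(120 + j(u(-4)))² = (120 + 2)² = 122² = 14884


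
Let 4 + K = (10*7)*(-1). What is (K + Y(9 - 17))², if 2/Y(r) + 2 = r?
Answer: 137641/25 ≈ 5505.6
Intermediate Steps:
Y(r) = 2/(-2 + r)
K = -74 (K = -4 + (10*7)*(-1) = -4 + 70*(-1) = -4 - 70 = -74)
(K + Y(9 - 17))² = (-74 + 2/(-2 + (9 - 17)))² = (-74 + 2/(-2 - 8))² = (-74 + 2/(-10))² = (-74 + 2*(-⅒))² = (-74 - ⅕)² = (-371/5)² = 137641/25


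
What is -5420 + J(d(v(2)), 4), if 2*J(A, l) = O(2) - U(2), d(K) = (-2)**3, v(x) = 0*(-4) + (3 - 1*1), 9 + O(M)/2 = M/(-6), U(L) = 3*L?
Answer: -16297/3 ≈ -5432.3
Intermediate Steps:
O(M) = -18 - M/3 (O(M) = -18 + 2*(M/(-6)) = -18 + 2*(M*(-1/6)) = -18 + 2*(-M/6) = -18 - M/3)
v(x) = 2 (v(x) = 0 + (3 - 1) = 0 + 2 = 2)
d(K) = -8
J(A, l) = -37/3 (J(A, l) = ((-18 - 1/3*2) - 3*2)/2 = ((-18 - 2/3) - 1*6)/2 = (-56/3 - 6)/2 = (1/2)*(-74/3) = -37/3)
-5420 + J(d(v(2)), 4) = -5420 - 37/3 = -16297/3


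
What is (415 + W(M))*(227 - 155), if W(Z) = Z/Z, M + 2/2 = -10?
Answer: 29952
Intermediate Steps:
M = -11 (M = -1 - 10 = -11)
W(Z) = 1
(415 + W(M))*(227 - 155) = (415 + 1)*(227 - 155) = 416*72 = 29952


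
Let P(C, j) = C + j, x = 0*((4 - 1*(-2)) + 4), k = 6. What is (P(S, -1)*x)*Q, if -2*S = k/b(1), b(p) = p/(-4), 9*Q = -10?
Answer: 0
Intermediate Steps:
Q = -10/9 (Q = (⅑)*(-10) = -10/9 ≈ -1.1111)
b(p) = -p/4 (b(p) = p*(-¼) = -p/4)
S = 12 (S = -3/((-¼*1)) = -3/(-¼) = -3*(-4) = -½*(-24) = 12)
x = 0 (x = 0*((4 + 2) + 4) = 0*(6 + 4) = 0*10 = 0)
(P(S, -1)*x)*Q = ((12 - 1)*0)*(-10/9) = (11*0)*(-10/9) = 0*(-10/9) = 0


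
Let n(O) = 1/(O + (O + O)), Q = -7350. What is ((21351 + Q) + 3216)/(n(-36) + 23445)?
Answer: 1859436/2532059 ≈ 0.73436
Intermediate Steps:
n(O) = 1/(3*O) (n(O) = 1/(O + 2*O) = 1/(3*O))
((21351 + Q) + 3216)/(n(-36) + 23445) = ((21351 - 7350) + 3216)/((1/3)/(-36) + 23445) = (14001 + 3216)/((1/3)*(-1/36) + 23445) = 17217/(-1/108 + 23445) = 17217/(2532059/108) = 17217*(108/2532059) = 1859436/2532059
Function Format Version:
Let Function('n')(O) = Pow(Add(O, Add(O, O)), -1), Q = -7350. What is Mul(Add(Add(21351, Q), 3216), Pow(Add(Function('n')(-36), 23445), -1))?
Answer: Rational(1859436, 2532059) ≈ 0.73436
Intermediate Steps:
Function('n')(O) = Mul(Rational(1, 3), Pow(O, -1)) (Function('n')(O) = Pow(Add(O, Mul(2, O)), -1) = Pow(Mul(3, O), -1) = Mul(Rational(1, 3), Pow(O, -1)))
Mul(Add(Add(21351, Q), 3216), Pow(Add(Function('n')(-36), 23445), -1)) = Mul(Add(Add(21351, -7350), 3216), Pow(Add(Mul(Rational(1, 3), Pow(-36, -1)), 23445), -1)) = Mul(Add(14001, 3216), Pow(Add(Mul(Rational(1, 3), Rational(-1, 36)), 23445), -1)) = Mul(17217, Pow(Add(Rational(-1, 108), 23445), -1)) = Mul(17217, Pow(Rational(2532059, 108), -1)) = Mul(17217, Rational(108, 2532059)) = Rational(1859436, 2532059)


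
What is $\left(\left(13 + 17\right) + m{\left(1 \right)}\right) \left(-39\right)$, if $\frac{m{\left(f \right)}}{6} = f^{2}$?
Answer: $-1404$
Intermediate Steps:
$m{\left(f \right)} = 6 f^{2}$
$\left(\left(13 + 17\right) + m{\left(1 \right)}\right) \left(-39\right) = \left(\left(13 + 17\right) + 6 \cdot 1^{2}\right) \left(-39\right) = \left(30 + 6 \cdot 1\right) \left(-39\right) = \left(30 + 6\right) \left(-39\right) = 36 \left(-39\right) = -1404$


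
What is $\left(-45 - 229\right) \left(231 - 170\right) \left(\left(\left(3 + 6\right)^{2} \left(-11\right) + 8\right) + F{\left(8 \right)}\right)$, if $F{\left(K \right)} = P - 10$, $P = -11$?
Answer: $15109456$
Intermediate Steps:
$F{\left(K \right)} = -21$ ($F{\left(K \right)} = -11 - 10 = -21$)
$\left(-45 - 229\right) \left(231 - 170\right) \left(\left(\left(3 + 6\right)^{2} \left(-11\right) + 8\right) + F{\left(8 \right)}\right) = \left(-45 - 229\right) \left(231 - 170\right) \left(\left(\left(3 + 6\right)^{2} \left(-11\right) + 8\right) - 21\right) = \left(-274\right) 61 \left(\left(9^{2} \left(-11\right) + 8\right) - 21\right) = - 16714 \left(\left(81 \left(-11\right) + 8\right) - 21\right) = - 16714 \left(\left(-891 + 8\right) - 21\right) = - 16714 \left(-883 - 21\right) = \left(-16714\right) \left(-904\right) = 15109456$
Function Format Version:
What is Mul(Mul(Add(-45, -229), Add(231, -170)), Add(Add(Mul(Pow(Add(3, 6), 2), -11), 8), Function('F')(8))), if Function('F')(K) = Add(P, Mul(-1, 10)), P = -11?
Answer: 15109456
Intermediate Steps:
Function('F')(K) = -21 (Function('F')(K) = Add(-11, Mul(-1, 10)) = Add(-11, -10) = -21)
Mul(Mul(Add(-45, -229), Add(231, -170)), Add(Add(Mul(Pow(Add(3, 6), 2), -11), 8), Function('F')(8))) = Mul(Mul(Add(-45, -229), Add(231, -170)), Add(Add(Mul(Pow(Add(3, 6), 2), -11), 8), -21)) = Mul(Mul(-274, 61), Add(Add(Mul(Pow(9, 2), -11), 8), -21)) = Mul(-16714, Add(Add(Mul(81, -11), 8), -21)) = Mul(-16714, Add(Add(-891, 8), -21)) = Mul(-16714, Add(-883, -21)) = Mul(-16714, -904) = 15109456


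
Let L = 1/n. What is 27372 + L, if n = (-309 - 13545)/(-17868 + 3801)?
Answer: 126408585/4618 ≈ 27373.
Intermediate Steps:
n = 4618/4689 (n = -13854/(-14067) = -13854*(-1/14067) = 4618/4689 ≈ 0.98486)
L = 4689/4618 (L = 1/(4618/4689) = 4689/4618 ≈ 1.0154)
27372 + L = 27372 + 4689/4618 = 126408585/4618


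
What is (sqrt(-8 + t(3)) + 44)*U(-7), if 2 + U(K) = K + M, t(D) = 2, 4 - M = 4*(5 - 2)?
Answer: -748 - 17*I*sqrt(6) ≈ -748.0 - 41.641*I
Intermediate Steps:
M = -8 (M = 4 - 4*(5 - 2) = 4 - 4*3 = 4 - 1*12 = 4 - 12 = -8)
U(K) = -10 + K (U(K) = -2 + (K - 8) = -2 + (-8 + K) = -10 + K)
(sqrt(-8 + t(3)) + 44)*U(-7) = (sqrt(-8 + 2) + 44)*(-10 - 7) = (sqrt(-6) + 44)*(-17) = (I*sqrt(6) + 44)*(-17) = (44 + I*sqrt(6))*(-17) = -748 - 17*I*sqrt(6)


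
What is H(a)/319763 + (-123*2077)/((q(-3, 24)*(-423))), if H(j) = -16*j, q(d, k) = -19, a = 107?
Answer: -27234644239/856645077 ≈ -31.792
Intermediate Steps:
H(a)/319763 + (-123*2077)/((q(-3, 24)*(-423))) = -16*107/319763 + (-123*2077)/((-19*(-423))) = -1712*1/319763 - 255471/8037 = -1712/319763 - 255471*1/8037 = -1712/319763 - 85157/2679 = -27234644239/856645077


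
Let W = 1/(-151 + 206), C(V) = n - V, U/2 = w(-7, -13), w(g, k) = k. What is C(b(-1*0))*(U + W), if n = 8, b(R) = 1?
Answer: -10003/55 ≈ -181.87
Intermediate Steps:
U = -26 (U = 2*(-13) = -26)
C(V) = 8 - V
W = 1/55 ≈ 0.018182
C(b(-1*0))*(U + W) = (8 - 1*1)*(-26 + 1/55) = (8 - 1)*(-1429/55) = 7*(-1429/55) = -10003/55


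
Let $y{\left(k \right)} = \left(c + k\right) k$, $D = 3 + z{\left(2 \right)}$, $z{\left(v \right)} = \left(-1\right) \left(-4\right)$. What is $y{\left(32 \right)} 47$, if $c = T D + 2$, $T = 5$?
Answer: $103776$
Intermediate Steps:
$z{\left(v \right)} = 4$
$D = 7$ ($D = 3 + 4 = 7$)
$c = 37$ ($c = 5 \cdot 7 + 2 = 35 + 2 = 37$)
$y{\left(k \right)} = k \left(37 + k\right)$ ($y{\left(k \right)} = \left(37 + k\right) k = k \left(37 + k\right)$)
$y{\left(32 \right)} 47 = 32 \left(37 + 32\right) 47 = 32 \cdot 69 \cdot 47 = 2208 \cdot 47 = 103776$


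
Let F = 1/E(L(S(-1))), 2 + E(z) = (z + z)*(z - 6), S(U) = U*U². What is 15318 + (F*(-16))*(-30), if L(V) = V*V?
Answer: 15278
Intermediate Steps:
S(U) = U³
L(V) = V²
E(z) = -2 + 2*z*(-6 + z) (E(z) = -2 + (z + z)*(z - 6) = -2 + (2*z)*(-6 + z) = -2 + 2*z*(-6 + z))
F = -1/12 (F = 1/(-2 - 12*((-1)³)² + 2*(((-1)³)²)²) = 1/(-2 - 12*(-1)² + 2*((-1)²)²) = 1/(-2 - 12*1 + 2*1²) = 1/(-2 - 12 + 2*1) = 1/(-2 - 12 + 2) = 1/(-12) = -1/12 ≈ -0.083333)
15318 + (F*(-16))*(-30) = 15318 - 1/12*(-16)*(-30) = 15318 + (4/3)*(-30) = 15318 - 40 = 15278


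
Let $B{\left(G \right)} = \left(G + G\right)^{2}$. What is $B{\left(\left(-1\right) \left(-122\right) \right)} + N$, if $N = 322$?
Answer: $59858$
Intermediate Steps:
$B{\left(G \right)} = 4 G^{2}$ ($B{\left(G \right)} = \left(2 G\right)^{2} = 4 G^{2}$)
$B{\left(\left(-1\right) \left(-122\right) \right)} + N = 4 \left(\left(-1\right) \left(-122\right)\right)^{2} + 322 = 4 \cdot 122^{2} + 322 = 4 \cdot 14884 + 322 = 59536 + 322 = 59858$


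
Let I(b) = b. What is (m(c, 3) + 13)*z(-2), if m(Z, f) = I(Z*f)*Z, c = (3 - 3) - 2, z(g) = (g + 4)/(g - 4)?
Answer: -25/3 ≈ -8.3333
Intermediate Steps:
z(g) = (4 + g)/(-4 + g)
c = -2 (c = 0 - 2 = -2)
m(Z, f) = f*Z**2 (m(Z, f) = (Z*f)*Z = f*Z**2)
(m(c, 3) + 13)*z(-2) = (3*(-2)**2 + 13)*((4 - 2)/(-4 - 2)) = (3*4 + 13)*(2/(-6)) = (12 + 13)*(-1/6*2) = 25*(-1/3) = -25/3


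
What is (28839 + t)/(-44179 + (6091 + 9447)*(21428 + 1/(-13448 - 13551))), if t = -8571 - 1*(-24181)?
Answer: 1200078551/8988077375377 ≈ 0.00013352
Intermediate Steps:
t = 15610 (t = -8571 + 24181 = 15610)
(28839 + t)/(-44179 + (6091 + 9447)*(21428 + 1/(-13448 - 13551))) = (28839 + 15610)/(-44179 + (6091 + 9447)*(21428 + 1/(-13448 - 13551))) = 44449/(-44179 + 15538*(21428 + 1/(-26999))) = 44449/(-44179 + 15538*(21428 - 1/26999)) = 44449/(-44179 + 15538*(578534571/26999)) = 44449/(-44179 + 8989270164198/26999) = 44449/(8988077375377/26999) = 44449*(26999/8988077375377) = 1200078551/8988077375377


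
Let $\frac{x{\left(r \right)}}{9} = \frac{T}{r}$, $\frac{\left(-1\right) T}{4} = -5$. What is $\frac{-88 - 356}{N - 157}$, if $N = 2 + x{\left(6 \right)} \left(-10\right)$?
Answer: $\frac{444}{455} \approx 0.97582$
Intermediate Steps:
$T = 20$ ($T = \left(-4\right) \left(-5\right) = 20$)
$x{\left(r \right)} = \frac{180}{r}$ ($x{\left(r \right)} = 9 \frac{20}{r} = \frac{180}{r}$)
$N = -298$ ($N = 2 + \frac{180}{6} \left(-10\right) = 2 + 180 \cdot \frac{1}{6} \left(-10\right) = 2 + 30 \left(-10\right) = 2 - 300 = -298$)
$\frac{-88 - 356}{N - 157} = \frac{-88 - 356}{-298 - 157} = - \frac{444}{-455} = \left(-444\right) \left(- \frac{1}{455}\right) = \frac{444}{455}$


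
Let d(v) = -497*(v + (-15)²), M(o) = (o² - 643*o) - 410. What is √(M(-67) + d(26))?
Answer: I*√77587 ≈ 278.54*I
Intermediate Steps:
M(o) = -410 + o² - 643*o
d(v) = -111825 - 497*v (d(v) = -497*(v + 225) = -497*(225 + v) = -111825 - 497*v)
√(M(-67) + d(26)) = √((-410 + (-67)² - 643*(-67)) + (-111825 - 497*26)) = √((-410 + 4489 + 43081) + (-111825 - 12922)) = √(47160 - 124747) = √(-77587) = I*√77587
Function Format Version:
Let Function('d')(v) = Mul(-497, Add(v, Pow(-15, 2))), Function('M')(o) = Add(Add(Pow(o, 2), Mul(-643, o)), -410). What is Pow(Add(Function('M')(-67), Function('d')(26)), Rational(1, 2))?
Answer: Mul(I, Pow(77587, Rational(1, 2))) ≈ Mul(278.54, I)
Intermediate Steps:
Function('M')(o) = Add(-410, Pow(o, 2), Mul(-643, o))
Function('d')(v) = Add(-111825, Mul(-497, v)) (Function('d')(v) = Mul(-497, Add(v, 225)) = Mul(-497, Add(225, v)) = Add(-111825, Mul(-497, v)))
Pow(Add(Function('M')(-67), Function('d')(26)), Rational(1, 2)) = Pow(Add(Add(-410, Pow(-67, 2), Mul(-643, -67)), Add(-111825, Mul(-497, 26))), Rational(1, 2)) = Pow(Add(Add(-410, 4489, 43081), Add(-111825, -12922)), Rational(1, 2)) = Pow(Add(47160, -124747), Rational(1, 2)) = Pow(-77587, Rational(1, 2)) = Mul(I, Pow(77587, Rational(1, 2)))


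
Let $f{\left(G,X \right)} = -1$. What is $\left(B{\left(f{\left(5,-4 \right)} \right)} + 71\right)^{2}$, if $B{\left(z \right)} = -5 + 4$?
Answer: $4900$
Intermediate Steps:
$B{\left(z \right)} = -1$
$\left(B{\left(f{\left(5,-4 \right)} \right)} + 71\right)^{2} = \left(-1 + 71\right)^{2} = 70^{2} = 4900$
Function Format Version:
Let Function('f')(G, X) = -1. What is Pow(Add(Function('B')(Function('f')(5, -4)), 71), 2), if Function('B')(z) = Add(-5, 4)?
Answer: 4900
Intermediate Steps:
Function('B')(z) = -1
Pow(Add(Function('B')(Function('f')(5, -4)), 71), 2) = Pow(Add(-1, 71), 2) = Pow(70, 2) = 4900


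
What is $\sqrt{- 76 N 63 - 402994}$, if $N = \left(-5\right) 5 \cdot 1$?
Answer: $i \sqrt{283294} \approx 532.25 i$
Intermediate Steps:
$N = -25$ ($N = \left(-25\right) 1 = -25$)
$\sqrt{- 76 N 63 - 402994} = \sqrt{\left(-76\right) \left(-25\right) 63 - 402994} = \sqrt{1900 \cdot 63 - 402994} = \sqrt{119700 - 402994} = \sqrt{-283294} = i \sqrt{283294}$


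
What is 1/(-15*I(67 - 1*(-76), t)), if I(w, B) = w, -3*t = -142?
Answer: -1/2145 ≈ -0.00046620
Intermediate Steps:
t = 142/3 (t = -⅓*(-142) = 142/3 ≈ 47.333)
1/(-15*I(67 - 1*(-76), t)) = 1/(-15*(67 - 1*(-76))) = 1/(-15*(67 + 76)) = 1/(-15*143) = 1/(-2145) = -1/2145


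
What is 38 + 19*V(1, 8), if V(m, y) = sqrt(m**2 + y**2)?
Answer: 38 + 19*sqrt(65) ≈ 191.18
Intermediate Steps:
38 + 19*V(1, 8) = 38 + 19*sqrt(1**2 + 8**2) = 38 + 19*sqrt(1 + 64) = 38 + 19*sqrt(65)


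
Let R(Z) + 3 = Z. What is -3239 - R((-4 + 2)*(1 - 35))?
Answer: -3304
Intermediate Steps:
R(Z) = -3 + Z
-3239 - R((-4 + 2)*(1 - 35)) = -3239 - (-3 + (-4 + 2)*(1 - 35)) = -3239 - (-3 - 2*(-34)) = -3239 - (-3 + 68) = -3239 - 1*65 = -3239 - 65 = -3304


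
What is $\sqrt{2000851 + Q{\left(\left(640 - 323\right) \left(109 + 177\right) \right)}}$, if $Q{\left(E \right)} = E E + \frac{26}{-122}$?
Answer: $\frac{\sqrt{30592570231702}}{61} \approx 90673.0$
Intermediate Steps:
$Q{\left(E \right)} = - \frac{13}{61} + E^{2}$ ($Q{\left(E \right)} = E^{2} + 26 \left(- \frac{1}{122}\right) = E^{2} - \frac{13}{61} = - \frac{13}{61} + E^{2}$)
$\sqrt{2000851 + Q{\left(\left(640 - 323\right) \left(109 + 177\right) \right)}} = \sqrt{2000851 - \left(\frac{13}{61} - \left(\left(640 - 323\right) \left(109 + 177\right)\right)^{2}\right)} = \sqrt{2000851 - \left(\frac{13}{61} - \left(317 \cdot 286\right)^{2}\right)} = \sqrt{2000851 - \left(\frac{13}{61} - 90662^{2}\right)} = \sqrt{2000851 + \left(- \frac{13}{61} + 8219598244\right)} = \sqrt{2000851 + \frac{501395492871}{61}} = \sqrt{\frac{501517544782}{61}} = \frac{\sqrt{30592570231702}}{61}$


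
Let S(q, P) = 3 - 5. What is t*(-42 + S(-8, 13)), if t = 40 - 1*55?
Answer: 660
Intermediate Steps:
S(q, P) = -2
t = -15 (t = 40 - 55 = -15)
t*(-42 + S(-8, 13)) = -15*(-42 - 2) = -15*(-44) = 660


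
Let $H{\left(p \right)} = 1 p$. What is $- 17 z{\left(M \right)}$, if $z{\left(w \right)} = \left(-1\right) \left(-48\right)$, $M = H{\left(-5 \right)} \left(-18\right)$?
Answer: $-816$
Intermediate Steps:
$H{\left(p \right)} = p$
$M = 90$ ($M = \left(-5\right) \left(-18\right) = 90$)
$z{\left(w \right)} = 48$
$- 17 z{\left(M \right)} = \left(-17\right) 48 = -816$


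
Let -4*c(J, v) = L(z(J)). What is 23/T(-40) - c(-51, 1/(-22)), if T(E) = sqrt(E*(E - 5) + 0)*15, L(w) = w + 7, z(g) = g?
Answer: -11 + 23*sqrt(2)/900 ≈ -10.964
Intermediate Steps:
L(w) = 7 + w
c(J, v) = -7/4 - J/4 (c(J, v) = -(7 + J)/4 = -7/4 - J/4)
T(E) = 15*sqrt(E*(-5 + E)) (T(E) = sqrt(E*(-5 + E) + 0)*15 = sqrt(E*(-5 + E))*15 = 15*sqrt(E*(-5 + E)))
23/T(-40) - c(-51, 1/(-22)) = 23/(15*sqrt(-40*(-5 - 40))) - (-7/4 - 1/4*(-51)) = 23/(15*sqrt(-40*(-45))) - (-7/4 + 51/4) = 23/(15*sqrt(1800)) - 1*11 = 23/(15*(30*sqrt(2))) - 11 = 23/(450*sqrt(2)) - 11 = (sqrt(2)/900)*23 - 11 = 23*sqrt(2)/900 - 11 = -11 + 23*sqrt(2)/900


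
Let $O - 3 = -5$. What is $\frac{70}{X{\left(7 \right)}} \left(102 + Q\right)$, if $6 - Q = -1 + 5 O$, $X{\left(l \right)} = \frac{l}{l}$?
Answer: $8330$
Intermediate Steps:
$X{\left(l \right)} = 1$
$O = -2$ ($O = 3 - 5 = -2$)
$Q = 17$ ($Q = 6 - \left(-1 + 5 \left(-2\right)\right) = 6 - \left(-1 - 10\right) = 6 - -11 = 6 + 11 = 17$)
$\frac{70}{X{\left(7 \right)}} \left(102 + Q\right) = \frac{70}{1} \left(102 + 17\right) = 70 \cdot 1 \cdot 119 = 70 \cdot 119 = 8330$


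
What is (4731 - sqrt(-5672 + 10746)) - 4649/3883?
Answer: 18365824/3883 - sqrt(5074) ≈ 4658.6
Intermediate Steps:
(4731 - sqrt(-5672 + 10746)) - 4649/3883 = (4731 - sqrt(5074)) - 4649*1/3883 = (4731 - sqrt(5074)) - 4649/3883 = 18365824/3883 - sqrt(5074)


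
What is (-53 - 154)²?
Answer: 42849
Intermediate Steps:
(-53 - 154)² = (-207)² = 42849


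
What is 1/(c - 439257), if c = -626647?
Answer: -1/1065904 ≈ -9.3817e-7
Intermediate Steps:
1/(c - 439257) = 1/(-626647 - 439257) = 1/(-1065904) = -1/1065904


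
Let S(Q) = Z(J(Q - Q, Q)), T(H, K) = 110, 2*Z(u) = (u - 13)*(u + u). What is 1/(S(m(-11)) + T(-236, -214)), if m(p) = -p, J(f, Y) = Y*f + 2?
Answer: 1/88 ≈ 0.011364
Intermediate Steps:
J(f, Y) = 2 + Y*f
Z(u) = u*(-13 + u) (Z(u) = ((u - 13)*(u + u))/2 = ((-13 + u)*(2*u))/2 = (2*u*(-13 + u))/2 = u*(-13 + u))
S(Q) = -22 (S(Q) = (2 + Q*(Q - Q))*(-13 + (2 + Q*(Q - Q))) = (2 + Q*0)*(-13 + (2 + Q*0)) = (2 + 0)*(-13 + (2 + 0)) = 2*(-13 + 2) = 2*(-11) = -22)
1/(S(m(-11)) + T(-236, -214)) = 1/(-22 + 110) = 1/88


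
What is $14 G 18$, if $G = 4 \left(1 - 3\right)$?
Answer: $-2016$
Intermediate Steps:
$G = -8$ ($G = 4 \left(-2\right) = -8$)
$14 G 18 = 14 \left(-8\right) 18 = \left(-112\right) 18 = -2016$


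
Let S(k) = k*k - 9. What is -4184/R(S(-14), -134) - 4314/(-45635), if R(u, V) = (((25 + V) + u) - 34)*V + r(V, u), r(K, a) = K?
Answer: 21695026/27517905 ≈ 0.78840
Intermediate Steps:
S(k) = -9 + k**2 (S(k) = k**2 - 9 = -9 + k**2)
R(u, V) = V + V*(-9 + V + u) (R(u, V) = (((25 + V) + u) - 34)*V + V = ((25 + V + u) - 34)*V + V = (-9 + V + u)*V + V = V*(-9 + V + u) + V = V + V*(-9 + V + u))
-4184/R(S(-14), -134) - 4314/(-45635) = -4184*(-1/(134*(-8 - 134 + (-9 + (-14)**2)))) - 4314/(-45635) = -4184*(-1/(134*(-8 - 134 + (-9 + 196)))) - 4314*(-1/45635) = -4184*(-1/(134*(-8 - 134 + 187))) + 4314/45635 = -4184/((-134*45)) + 4314/45635 = -4184/(-6030) + 4314/45635 = -4184*(-1/6030) + 4314/45635 = 2092/3015 + 4314/45635 = 21695026/27517905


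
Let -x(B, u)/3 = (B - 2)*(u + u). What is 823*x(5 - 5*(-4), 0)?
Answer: 0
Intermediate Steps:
x(B, u) = -6*u*(-2 + B) (x(B, u) = -3*(B - 2)*(u + u) = -3*(-2 + B)*2*u = -6*u*(-2 + B))
823*x(5 - 5*(-4), 0) = 823*(6*0*(2 - (5 - 5*(-4)))) = 823*(6*0*(2 - (5 + 20))) = 823*(6*0*(2 - 1*25)) = 823*(6*0*(2 - 25)) = 823*(6*0*(-23)) = 823*0 = 0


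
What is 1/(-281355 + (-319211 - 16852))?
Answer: -1/617418 ≈ -1.6196e-6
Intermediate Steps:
1/(-281355 + (-319211 - 16852)) = 1/(-281355 - 336063) = 1/(-617418) = -1/617418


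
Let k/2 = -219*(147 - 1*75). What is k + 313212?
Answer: 281676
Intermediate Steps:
k = -31536 (k = 2*(-219*(147 - 1*75)) = 2*(-219*(147 - 75)) = 2*(-219*72) = 2*(-15768) = -31536)
k + 313212 = -31536 + 313212 = 281676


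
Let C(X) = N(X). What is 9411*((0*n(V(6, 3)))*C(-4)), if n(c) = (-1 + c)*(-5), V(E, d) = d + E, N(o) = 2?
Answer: 0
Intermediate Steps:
C(X) = 2
V(E, d) = E + d
n(c) = 5 - 5*c
9411*((0*n(V(6, 3)))*C(-4)) = 9411*((0*(5 - 5*(6 + 3)))*2) = 9411*((0*(5 - 5*9))*2) = 9411*((0*(5 - 45))*2) = 9411*((0*(-40))*2) = 9411*(0*2) = 9411*0 = 0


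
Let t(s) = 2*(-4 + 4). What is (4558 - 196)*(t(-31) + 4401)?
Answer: 19197162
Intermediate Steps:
t(s) = 0 (t(s) = 2*0 = 0)
(4558 - 196)*(t(-31) + 4401) = (4558 - 196)*(0 + 4401) = 4362*4401 = 19197162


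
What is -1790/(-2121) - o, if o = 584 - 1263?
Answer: 1441949/2121 ≈ 679.84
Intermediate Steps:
o = -679
-1790/(-2121) - o = -1790/(-2121) - 1*(-679) = -1790*(-1/2121) + 679 = 1790/2121 + 679 = 1441949/2121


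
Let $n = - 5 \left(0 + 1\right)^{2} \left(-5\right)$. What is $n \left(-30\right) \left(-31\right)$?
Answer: $23250$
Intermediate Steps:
$n = 25$ ($n = - 5 \cdot 1^{2} \left(-5\right) = \left(-5\right) 1 \left(-5\right) = \left(-5\right) \left(-5\right) = 25$)
$n \left(-30\right) \left(-31\right) = 25 \left(-30\right) \left(-31\right) = \left(-750\right) \left(-31\right) = 23250$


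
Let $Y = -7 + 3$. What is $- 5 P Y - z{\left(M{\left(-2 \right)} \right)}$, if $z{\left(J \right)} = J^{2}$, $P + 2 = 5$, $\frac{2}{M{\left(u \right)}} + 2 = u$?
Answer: $\frac{239}{4} \approx 59.75$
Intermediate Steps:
$M{\left(u \right)} = \frac{2}{-2 + u}$
$P = 3$ ($P = -2 + 5 = 3$)
$Y = -4$
$- 5 P Y - z{\left(M{\left(-2 \right)} \right)} = \left(-5\right) 3 \left(-4\right) - \left(\frac{2}{-2 - 2}\right)^{2} = \left(-15\right) \left(-4\right) - \left(\frac{2}{-4}\right)^{2} = 60 - \left(2 \left(- \frac{1}{4}\right)\right)^{2} = 60 - \left(- \frac{1}{2}\right)^{2} = 60 - \frac{1}{4} = \frac{239}{4}$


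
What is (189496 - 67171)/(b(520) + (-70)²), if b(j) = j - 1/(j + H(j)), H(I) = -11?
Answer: 20754475/919593 ≈ 22.569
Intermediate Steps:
b(j) = j - 1/(-11 + j) (b(j) = j - 1/(j - 11) = j - 1/(-11 + j))
(189496 - 67171)/(b(520) + (-70)²) = (189496 - 67171)/((-1 + 520² - 11*520)/(-11 + 520) + (-70)²) = 122325/((-1 + 270400 - 5720)/509 + 4900) = 122325/((1/509)*264679 + 4900) = 122325/(264679/509 + 4900) = 122325/(2758779/509) = 122325*(509/2758779) = 20754475/919593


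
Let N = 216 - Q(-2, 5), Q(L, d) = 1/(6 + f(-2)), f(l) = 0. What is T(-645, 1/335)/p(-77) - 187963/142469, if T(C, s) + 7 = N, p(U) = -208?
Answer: -413091481/177801312 ≈ -2.3233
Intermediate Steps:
Q(L, d) = 1/6 (Q(L, d) = 1/(6 + 0) = 1/6)
N = 1295/6 (N = 216 - 1*1/6 = 216 - 1/6 = 1295/6 ≈ 215.83)
T(C, s) = 1253/6 (T(C, s) = -7 + 1295/6 = 1253/6)
T(-645, 1/335)/p(-77) - 187963/142469 = (1253/6)/(-208) - 187963/142469 = (1253/6)*(-1/208) - 187963*1/142469 = -1253/1248 - 187963/142469 = -413091481/177801312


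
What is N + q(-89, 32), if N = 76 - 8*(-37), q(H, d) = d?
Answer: 404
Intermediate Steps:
N = 372 (N = 76 + 296 = 372)
N + q(-89, 32) = 372 + 32 = 404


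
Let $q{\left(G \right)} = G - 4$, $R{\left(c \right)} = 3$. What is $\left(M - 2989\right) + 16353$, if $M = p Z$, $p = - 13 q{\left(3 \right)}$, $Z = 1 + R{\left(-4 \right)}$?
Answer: $13416$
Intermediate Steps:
$q{\left(G \right)} = -4 + G$
$Z = 4$ ($Z = 1 + 3 = 4$)
$p = 13$ ($p = - 13 \left(-4 + 3\right) = \left(-13\right) \left(-1\right) = 13$)
$M = 52$ ($M = 13 \cdot 4 = 52$)
$\left(M - 2989\right) + 16353 = \left(52 - 2989\right) + 16353 = -2937 + 16353 = 13416$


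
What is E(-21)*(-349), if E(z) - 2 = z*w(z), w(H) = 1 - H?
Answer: 160540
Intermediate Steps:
E(z) = 2 + z*(1 - z)
E(-21)*(-349) = (2 - 1*(-21)*(-1 - 21))*(-349) = (2 - 1*(-21)*(-22))*(-349) = (2 - 462)*(-349) = -460*(-349) = 160540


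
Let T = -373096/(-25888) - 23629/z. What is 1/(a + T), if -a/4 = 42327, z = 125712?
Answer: -101701008/17217347670689 ≈ -5.9069e-6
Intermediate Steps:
a = -169308 (a = -4*42327 = -169308)
T = 1446591775/101701008 (T = -373096/(-25888) - 23629/125712 = -373096*(-1/25888) - 23629*1/125712 = 46637/3236 - 23629/125712 = 1446591775/101701008 ≈ 14.224)
1/(a + T) = 1/(-169308 + 1446591775/101701008) = 1/(-17217347670689/101701008) = -101701008/17217347670689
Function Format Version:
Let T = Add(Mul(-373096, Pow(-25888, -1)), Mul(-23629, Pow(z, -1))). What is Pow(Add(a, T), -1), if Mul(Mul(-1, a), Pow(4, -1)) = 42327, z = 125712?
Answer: Rational(-101701008, 17217347670689) ≈ -5.9069e-6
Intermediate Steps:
a = -169308 (a = Mul(-4, 42327) = -169308)
T = Rational(1446591775, 101701008) (T = Add(Mul(-373096, Pow(-25888, -1)), Mul(-23629, Pow(125712, -1))) = Add(Mul(-373096, Rational(-1, 25888)), Mul(-23629, Rational(1, 125712))) = Add(Rational(46637, 3236), Rational(-23629, 125712)) = Rational(1446591775, 101701008) ≈ 14.224)
Pow(Add(a, T), -1) = Pow(Add(-169308, Rational(1446591775, 101701008)), -1) = Pow(Rational(-17217347670689, 101701008), -1) = Rational(-101701008, 17217347670689)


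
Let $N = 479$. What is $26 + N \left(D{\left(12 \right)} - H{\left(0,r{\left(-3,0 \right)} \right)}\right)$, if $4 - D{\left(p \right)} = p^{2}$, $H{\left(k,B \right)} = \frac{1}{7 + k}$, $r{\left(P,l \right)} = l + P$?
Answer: $- \frac{469717}{7} \approx -67102.0$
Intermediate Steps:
$r{\left(P,l \right)} = P + l$
$D{\left(p \right)} = 4 - p^{2}$
$26 + N \left(D{\left(12 \right)} - H{\left(0,r{\left(-3,0 \right)} \right)}\right) = 26 + 479 \left(\left(4 - 12^{2}\right) - \frac{1}{7 + 0}\right) = 26 + 479 \left(\left(4 - 144\right) - \frac{1}{7}\right) = 26 + 479 \left(-140 - \frac{1}{7}\right) = 26 + 479 \left(- \frac{981}{7}\right) = 26 - \frac{469899}{7} = - \frac{469717}{7}$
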